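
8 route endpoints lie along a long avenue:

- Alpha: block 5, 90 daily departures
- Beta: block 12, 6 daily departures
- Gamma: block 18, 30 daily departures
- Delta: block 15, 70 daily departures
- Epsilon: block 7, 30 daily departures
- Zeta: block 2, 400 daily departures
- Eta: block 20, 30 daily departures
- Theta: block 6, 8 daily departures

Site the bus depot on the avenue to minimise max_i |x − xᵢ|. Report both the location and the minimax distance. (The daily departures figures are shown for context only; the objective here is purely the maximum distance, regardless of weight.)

The 1-center on a line is the midpoint of the two extreme points: leftmost at 2, rightmost at 20.
Optimal location = (2 + 20)/2 = 11; maximum distance = (20 − 2)/2 = 9.

location 11, max distance 9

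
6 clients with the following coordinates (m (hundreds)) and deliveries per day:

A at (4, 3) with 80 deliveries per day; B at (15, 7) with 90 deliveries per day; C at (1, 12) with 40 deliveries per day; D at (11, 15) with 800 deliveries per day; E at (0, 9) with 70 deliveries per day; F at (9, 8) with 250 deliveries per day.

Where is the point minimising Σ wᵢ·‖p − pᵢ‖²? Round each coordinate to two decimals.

The minimiser of Σwᵢ‖p−pᵢ‖² is the weighted centroid p* = (Σwᵢpᵢ)/(Σwᵢ).
Σwᵢ = 1330.
Σwᵢxᵢ = 80·4 + 90·15 + 40·1 + 800·11 + 70·0 + 250·9 = 12760.
Σwᵢyᵢ = 80·3 + 90·7 + 40·12 + 800·15 + 70·9 + 250·8 = 15980.
x* = 12760/1330 = 9.59, y* = 15980/1330 = 12.02.

(9.59, 12.02)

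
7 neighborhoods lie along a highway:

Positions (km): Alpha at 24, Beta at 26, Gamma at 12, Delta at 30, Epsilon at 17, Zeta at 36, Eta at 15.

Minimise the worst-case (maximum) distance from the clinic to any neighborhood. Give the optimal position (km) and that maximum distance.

location 24, max distance 12

The 1-center on a line is the midpoint of the two extreme points: leftmost at 12, rightmost at 36.
Optimal location = (12 + 36)/2 = 24; maximum distance = (36 − 12)/2 = 12.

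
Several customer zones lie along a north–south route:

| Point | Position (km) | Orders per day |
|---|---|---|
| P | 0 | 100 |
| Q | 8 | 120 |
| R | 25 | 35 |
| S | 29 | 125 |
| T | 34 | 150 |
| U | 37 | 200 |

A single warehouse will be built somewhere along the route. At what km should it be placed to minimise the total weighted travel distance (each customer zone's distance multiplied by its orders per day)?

x = 29

For a sum of weighted absolute distances on a line, the optimum is the weighted median (not the mean). Total weight W = 730; half-weight = 365.
Sort by position and accumulate weight:
  km 0 (P, w=100) → cum 100
  km 8 (Q, w=120) → cum 220
  km 25 (R, w=35) → cum 255
  km 29 (S, w=125) → cum 380  ≥ 365 → median here
  km 34 (T, w=150) → cum 530
  km 37 (U, w=200) → cum 730
Optimal location: km 29.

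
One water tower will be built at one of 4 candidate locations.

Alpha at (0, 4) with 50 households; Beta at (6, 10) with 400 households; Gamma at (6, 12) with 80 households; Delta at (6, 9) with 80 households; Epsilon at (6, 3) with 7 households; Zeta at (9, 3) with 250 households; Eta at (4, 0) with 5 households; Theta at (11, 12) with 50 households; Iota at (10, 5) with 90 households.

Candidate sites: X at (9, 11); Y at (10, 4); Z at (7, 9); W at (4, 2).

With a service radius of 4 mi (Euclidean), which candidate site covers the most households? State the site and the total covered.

X, covering 610

Coverage radius r = 4 mi; a point is covered iff (Δx)²+(Δy)² ≤ 4² = 16.
  X (9, 11): covers {Beta, Gamma, Delta, Theta} → 610
  Y (10, 4): covers {Zeta, Iota} → 340
  Z (7, 9): covers {Beta, Gamma, Delta} → 560
  W (4, 2): covers {Epsilon, Eta} → 12
Maximum coverage at X: 610 households.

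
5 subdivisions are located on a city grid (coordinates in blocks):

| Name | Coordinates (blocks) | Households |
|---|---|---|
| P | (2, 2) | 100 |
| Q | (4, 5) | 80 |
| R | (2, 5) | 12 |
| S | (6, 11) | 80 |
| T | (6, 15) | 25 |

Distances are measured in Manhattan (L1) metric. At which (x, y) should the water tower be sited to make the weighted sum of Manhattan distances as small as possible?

(4, 5)

Manhattan distance separates: Σwᵢ(|x−xᵢ|+|y−yᵢ|) = Σwᵢ|x−xᵢ| + Σwᵢ|y−yᵢ|, so x and y are optimised independently as 1-D weighted medians.
Total weight W = 297; half = 148.5.
x-coordinate, sorted with cumulative weight:
  x=2 (P, w=100) cum 100
  x=2 (R, w=12) cum 112
  x=4 (Q, w=80) cum 192  ← median
  x=6 (S, w=80) cum 272
  x=6 (T, w=25) cum 297
⇒ x* = 4
y-coordinate, sorted with cumulative weight:
  y=2 (P, w=100) cum 100
  y=5 (Q, w=80) cum 180  ← median
  y=5 (R, w=12) cum 192
  y=11 (S, w=80) cum 272
  y=15 (T, w=25) cum 297
⇒ y* = 5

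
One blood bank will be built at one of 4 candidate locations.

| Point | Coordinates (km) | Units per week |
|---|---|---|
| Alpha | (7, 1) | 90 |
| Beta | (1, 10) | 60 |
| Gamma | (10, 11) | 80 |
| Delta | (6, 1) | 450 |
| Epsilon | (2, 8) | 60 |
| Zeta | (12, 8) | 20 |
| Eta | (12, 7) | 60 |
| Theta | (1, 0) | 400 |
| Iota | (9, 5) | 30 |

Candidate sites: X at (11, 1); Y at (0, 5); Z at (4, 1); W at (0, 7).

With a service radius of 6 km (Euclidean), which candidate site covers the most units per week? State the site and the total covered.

Coverage radius r = 6 km; a point is covered iff (Δx)²+(Δy)² ≤ 6² = 36.
  X (11, 1): covers {Alpha, Delta, Iota} → 570
  Y (0, 5): covers {Beta, Epsilon, Theta} → 520
  Z (4, 1): covers {Alpha, Delta, Theta} → 940
  W (0, 7): covers {Beta, Epsilon} → 120
Maximum coverage at Z: 940 units per week.

Z, covering 940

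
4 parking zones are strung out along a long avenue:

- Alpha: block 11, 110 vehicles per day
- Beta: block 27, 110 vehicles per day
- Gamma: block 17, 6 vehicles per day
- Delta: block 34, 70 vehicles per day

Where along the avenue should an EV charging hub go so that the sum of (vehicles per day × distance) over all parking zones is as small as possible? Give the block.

For a sum of weighted absolute distances on a line, the optimum is the weighted median (not the mean). Total weight W = 296; half-weight = 148.
Sort by position and accumulate weight:
  block 11 (Alpha, w=110) → cum 110
  block 17 (Gamma, w=6) → cum 116
  block 27 (Beta, w=110) → cum 226  ≥ 148 → median here
  block 34 (Delta, w=70) → cum 296
Optimal location: block 27.

x = 27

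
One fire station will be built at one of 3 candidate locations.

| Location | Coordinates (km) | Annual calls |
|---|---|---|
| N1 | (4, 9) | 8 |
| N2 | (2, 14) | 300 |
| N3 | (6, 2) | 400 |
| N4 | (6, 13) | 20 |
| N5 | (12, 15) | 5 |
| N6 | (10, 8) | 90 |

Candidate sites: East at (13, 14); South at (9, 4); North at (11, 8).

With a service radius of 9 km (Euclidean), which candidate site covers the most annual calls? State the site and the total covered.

North, covering 523

Coverage radius r = 9 km; a point is covered iff (Δx)²+(Δy)² ≤ 9² = 81.
  East (13, 14): covers {N4, N5, N6} → 115
  South (9, 4): covers {N1, N3, N6} → 498
  North (11, 8): covers {N1, N3, N4, N5, N6} → 523
Maximum coverage at North: 523 annual calls.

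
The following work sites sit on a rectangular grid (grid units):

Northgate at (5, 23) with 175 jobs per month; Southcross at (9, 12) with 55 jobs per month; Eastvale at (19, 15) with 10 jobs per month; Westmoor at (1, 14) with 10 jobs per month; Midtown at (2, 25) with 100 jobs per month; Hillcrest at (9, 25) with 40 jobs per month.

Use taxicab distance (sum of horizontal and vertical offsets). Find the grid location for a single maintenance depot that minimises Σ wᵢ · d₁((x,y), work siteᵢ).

(5, 23)

Manhattan distance separates: Σwᵢ(|x−xᵢ|+|y−yᵢ|) = Σwᵢ|x−xᵢ| + Σwᵢ|y−yᵢ|, so x and y are optimised independently as 1-D weighted medians.
Total weight W = 390; half = 195.
x-coordinate, sorted with cumulative weight:
  x=1 (Westmoor, w=10) cum 10
  x=2 (Midtown, w=100) cum 110
  x=5 (Northgate, w=175) cum 285  ← median
  x=9 (Southcross, w=55) cum 340
  x=9 (Hillcrest, w=40) cum 380
  x=19 (Eastvale, w=10) cum 390
⇒ x* = 5
y-coordinate, sorted with cumulative weight:
  y=12 (Southcross, w=55) cum 55
  y=14 (Westmoor, w=10) cum 65
  y=15 (Eastvale, w=10) cum 75
  y=23 (Northgate, w=175) cum 250  ← median
  y=25 (Midtown, w=100) cum 350
  y=25 (Hillcrest, w=40) cum 390
⇒ y* = 23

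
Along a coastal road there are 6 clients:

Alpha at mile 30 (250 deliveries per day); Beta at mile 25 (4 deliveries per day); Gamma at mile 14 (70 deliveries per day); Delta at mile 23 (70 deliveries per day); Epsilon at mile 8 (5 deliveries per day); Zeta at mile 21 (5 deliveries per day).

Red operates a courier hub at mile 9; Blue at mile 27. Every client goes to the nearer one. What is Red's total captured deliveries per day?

The indifferent point is the midpoint (9+27)/2 = 18; clients left of it (closer to Red at 9) go to Red, those right go to Blue.
  Epsilon at 8 (w=5) → Red
  Gamma at 14 (w=70) → Red
  Zeta at 21 (w=5) → Blue
  Delta at 23 (w=70) → Blue
  Beta at 25 (w=4) → Blue
  Alpha at 30 (w=250) → Blue
Red captures 75; Blue captures 329.

75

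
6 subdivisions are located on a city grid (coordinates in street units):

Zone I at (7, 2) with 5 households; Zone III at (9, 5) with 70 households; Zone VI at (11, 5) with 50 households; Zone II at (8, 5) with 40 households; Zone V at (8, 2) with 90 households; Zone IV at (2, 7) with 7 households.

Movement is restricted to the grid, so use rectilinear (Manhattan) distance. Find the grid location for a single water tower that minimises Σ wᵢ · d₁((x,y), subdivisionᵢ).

(8, 5)

Manhattan distance separates: Σwᵢ(|x−xᵢ|+|y−yᵢ|) = Σwᵢ|x−xᵢ| + Σwᵢ|y−yᵢ|, so x and y are optimised independently as 1-D weighted medians.
Total weight W = 262; half = 131.
x-coordinate, sorted with cumulative weight:
  x=2 (Zone IV, w=7) cum 7
  x=7 (Zone I, w=5) cum 12
  x=8 (Zone II, w=40) cum 52
  x=8 (Zone V, w=90) cum 142  ← median
  x=9 (Zone III, w=70) cum 212
  x=11 (Zone VI, w=50) cum 262
⇒ x* = 8
y-coordinate, sorted with cumulative weight:
  y=2 (Zone I, w=5) cum 5
  y=2 (Zone V, w=90) cum 95
  y=5 (Zone III, w=70) cum 165  ← median
  y=5 (Zone VI, w=50) cum 215
  y=5 (Zone II, w=40) cum 255
  y=7 (Zone IV, w=7) cum 262
⇒ y* = 5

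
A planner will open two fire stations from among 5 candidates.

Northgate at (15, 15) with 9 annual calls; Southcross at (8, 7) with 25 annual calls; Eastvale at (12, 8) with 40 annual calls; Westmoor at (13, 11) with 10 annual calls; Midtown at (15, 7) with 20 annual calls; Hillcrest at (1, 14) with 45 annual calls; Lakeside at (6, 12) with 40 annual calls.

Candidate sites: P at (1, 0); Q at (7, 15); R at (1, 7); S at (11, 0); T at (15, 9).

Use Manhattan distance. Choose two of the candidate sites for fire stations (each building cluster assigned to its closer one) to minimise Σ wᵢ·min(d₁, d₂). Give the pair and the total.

Evaluate every pair (each demand assigned to the nearer of the two):
  {Q, T}: total = 994
  {R, T}: total = 1184
  {Q, S}: total = 1452
  {Q, R}: total = 1582
  {P, T}: total = 1629
  {P, Q}: total = 1672
  {R, S}: total = 1771
  {S, T}: total = 1854
  {P, R}: total = 2008
  {P, S}: total = 2441
Best pair: {Q, T} with total 994.

{Q, T}, total 994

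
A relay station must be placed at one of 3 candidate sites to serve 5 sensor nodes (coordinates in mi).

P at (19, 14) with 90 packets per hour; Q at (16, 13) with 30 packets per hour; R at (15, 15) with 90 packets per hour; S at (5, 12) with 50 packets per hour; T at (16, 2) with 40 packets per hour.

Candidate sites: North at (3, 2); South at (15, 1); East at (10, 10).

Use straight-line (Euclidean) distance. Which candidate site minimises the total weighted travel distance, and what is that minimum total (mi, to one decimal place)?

East, total 2393.3 mi

Total weighted distance at each candidate:
  North (3, 2): total = 4933.0
  South (15, 1): total = 3645.3
  East (10, 10): total = 2393.3
Minimum is at East with total 2393.3 mi.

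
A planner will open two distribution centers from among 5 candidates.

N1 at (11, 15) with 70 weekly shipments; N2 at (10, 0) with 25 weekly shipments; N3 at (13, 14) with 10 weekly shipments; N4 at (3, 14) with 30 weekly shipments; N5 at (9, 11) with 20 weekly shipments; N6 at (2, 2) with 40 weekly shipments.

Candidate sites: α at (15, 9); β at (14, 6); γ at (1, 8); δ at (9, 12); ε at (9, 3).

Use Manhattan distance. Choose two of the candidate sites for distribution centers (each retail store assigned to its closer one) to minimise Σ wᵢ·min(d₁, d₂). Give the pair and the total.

Evaluate every pair (each demand assigned to the nearer of the two):
  {δ, ε}: total = 1090
  {γ, δ}: total = 1275
  {β, δ}: total = 1560
  {α, δ}: total = 1675
  {α, γ}: total = 1800
  {α, ε}: total = 1860
  {β, γ}: total = 1900
  {γ, ε}: total = 1910
  {β, ε}: total = 2020
  {α, β}: total = 2330
Best pair: {δ, ε} with total 1090.

{δ, ε}, total 1090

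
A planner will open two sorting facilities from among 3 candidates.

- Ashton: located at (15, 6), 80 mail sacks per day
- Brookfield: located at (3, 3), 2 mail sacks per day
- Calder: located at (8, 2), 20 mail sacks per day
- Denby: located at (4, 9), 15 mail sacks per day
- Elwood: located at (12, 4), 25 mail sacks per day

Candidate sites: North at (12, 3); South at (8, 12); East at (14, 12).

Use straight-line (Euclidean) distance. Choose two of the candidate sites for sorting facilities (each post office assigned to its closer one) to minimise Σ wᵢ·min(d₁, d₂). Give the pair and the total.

Evaluate every pair (each demand assigned to the nearer of the two):
  {North, South}: total = 539.9
  {North, East}: total = 614.9
  {South, East}: total = 988.4
Best pair: {North, South} with total 539.9.

{North, South}, total 539.9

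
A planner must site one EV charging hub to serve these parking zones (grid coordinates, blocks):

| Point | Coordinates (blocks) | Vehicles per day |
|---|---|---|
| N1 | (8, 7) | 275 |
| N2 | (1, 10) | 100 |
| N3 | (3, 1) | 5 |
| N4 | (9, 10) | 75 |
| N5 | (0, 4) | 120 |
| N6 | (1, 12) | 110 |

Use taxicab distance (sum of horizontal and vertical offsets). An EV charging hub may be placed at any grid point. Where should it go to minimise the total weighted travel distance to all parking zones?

Manhattan distance separates: Σwᵢ(|x−xᵢ|+|y−yᵢ|) = Σwᵢ|x−xᵢ| + Σwᵢ|y−yᵢ|, so x and y are optimised independently as 1-D weighted medians.
Total weight W = 685; half = 342.5.
x-coordinate, sorted with cumulative weight:
  x=0 (N5, w=120) cum 120
  x=1 (N2, w=100) cum 220
  x=1 (N6, w=110) cum 330
  x=3 (N3, w=5) cum 335
  x=8 (N1, w=275) cum 610  ← median
  x=9 (N4, w=75) cum 685
⇒ x* = 8
y-coordinate, sorted with cumulative weight:
  y=1 (N3, w=5) cum 5
  y=4 (N5, w=120) cum 125
  y=7 (N1, w=275) cum 400  ← median
  y=10 (N2, w=100) cum 500
  y=10 (N4, w=75) cum 575
  y=12 (N6, w=110) cum 685
⇒ y* = 7

(8, 7)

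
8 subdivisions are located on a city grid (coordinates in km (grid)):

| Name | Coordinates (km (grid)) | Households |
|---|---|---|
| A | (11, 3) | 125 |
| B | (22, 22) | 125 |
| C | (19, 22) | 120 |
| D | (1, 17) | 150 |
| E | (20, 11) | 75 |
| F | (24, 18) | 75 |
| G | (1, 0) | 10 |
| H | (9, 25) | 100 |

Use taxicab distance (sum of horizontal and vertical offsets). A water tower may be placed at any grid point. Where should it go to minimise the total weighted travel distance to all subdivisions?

(19, 18)

Manhattan distance separates: Σwᵢ(|x−xᵢ|+|y−yᵢ|) = Σwᵢ|x−xᵢ| + Σwᵢ|y−yᵢ|, so x and y are optimised independently as 1-D weighted medians.
Total weight W = 780; half = 390.
x-coordinate, sorted with cumulative weight:
  x=1 (D, w=150) cum 150
  x=1 (G, w=10) cum 160
  x=9 (H, w=100) cum 260
  x=11 (A, w=125) cum 385
  x=19 (C, w=120) cum 505  ← median
  x=20 (E, w=75) cum 580
  x=22 (B, w=125) cum 705
  x=24 (F, w=75) cum 780
⇒ x* = 19
y-coordinate, sorted with cumulative weight:
  y=0 (G, w=10) cum 10
  y=3 (A, w=125) cum 135
  y=11 (E, w=75) cum 210
  y=17 (D, w=150) cum 360
  y=18 (F, w=75) cum 435  ← median
  y=22 (B, w=125) cum 560
  y=22 (C, w=120) cum 680
  y=25 (H, w=100) cum 780
⇒ y* = 18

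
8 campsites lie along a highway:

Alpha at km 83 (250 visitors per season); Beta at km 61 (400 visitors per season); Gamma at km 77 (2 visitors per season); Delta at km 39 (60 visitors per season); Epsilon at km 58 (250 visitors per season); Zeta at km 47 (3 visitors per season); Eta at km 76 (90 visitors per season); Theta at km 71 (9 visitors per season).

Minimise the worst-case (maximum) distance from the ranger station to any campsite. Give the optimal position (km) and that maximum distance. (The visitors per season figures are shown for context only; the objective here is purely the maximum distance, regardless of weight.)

The 1-center on a line is the midpoint of the two extreme points: leftmost at 39, rightmost at 83.
Optimal location = (39 + 83)/2 = 61; maximum distance = (83 − 39)/2 = 22.

location 61, max distance 22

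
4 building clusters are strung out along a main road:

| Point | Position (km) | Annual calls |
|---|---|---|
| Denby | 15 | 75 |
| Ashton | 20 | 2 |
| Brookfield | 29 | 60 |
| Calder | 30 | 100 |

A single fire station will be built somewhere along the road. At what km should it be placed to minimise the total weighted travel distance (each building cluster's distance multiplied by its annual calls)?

For a sum of weighted absolute distances on a line, the optimum is the weighted median (not the mean). Total weight W = 237; half-weight = 118.5.
Sort by position and accumulate weight:
  km 15 (Denby, w=75) → cum 75
  km 20 (Ashton, w=2) → cum 77
  km 29 (Brookfield, w=60) → cum 137  ≥ 118.5 → median here
  km 30 (Calder, w=100) → cum 237
Optimal location: km 29.

x = 29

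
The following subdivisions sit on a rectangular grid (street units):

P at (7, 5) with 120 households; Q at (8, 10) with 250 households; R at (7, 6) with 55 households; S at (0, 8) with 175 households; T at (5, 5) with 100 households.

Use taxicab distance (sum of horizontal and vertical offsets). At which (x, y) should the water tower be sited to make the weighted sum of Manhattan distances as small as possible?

Manhattan distance separates: Σwᵢ(|x−xᵢ|+|y−yᵢ|) = Σwᵢ|x−xᵢ| + Σwᵢ|y−yᵢ|, so x and y are optimised independently as 1-D weighted medians.
Total weight W = 700; half = 350.
x-coordinate, sorted with cumulative weight:
  x=0 (S, w=175) cum 175
  x=5 (T, w=100) cum 275
  x=7 (P, w=120) cum 395  ← median
  x=7 (R, w=55) cum 450
  x=8 (Q, w=250) cum 700
⇒ x* = 7
y-coordinate, sorted with cumulative weight:
  y=5 (P, w=120) cum 120
  y=5 (T, w=100) cum 220
  y=6 (R, w=55) cum 275
  y=8 (S, w=175) cum 450  ← median
  y=10 (Q, w=250) cum 700
⇒ y* = 8

(7, 8)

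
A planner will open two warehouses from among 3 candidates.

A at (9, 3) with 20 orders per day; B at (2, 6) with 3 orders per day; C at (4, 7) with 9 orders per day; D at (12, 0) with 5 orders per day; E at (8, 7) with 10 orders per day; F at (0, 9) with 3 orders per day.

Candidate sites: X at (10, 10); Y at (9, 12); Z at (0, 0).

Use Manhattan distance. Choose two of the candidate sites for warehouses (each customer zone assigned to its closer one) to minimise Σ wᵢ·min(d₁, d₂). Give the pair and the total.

{X, Z}, total 402

Evaluate every pair (each demand assigned to the nearer of the two):
  {X, Z}: total = 402
  {X, Y}: total = 420
  {Y, Z}: total = 441
Best pair: {X, Z} with total 402.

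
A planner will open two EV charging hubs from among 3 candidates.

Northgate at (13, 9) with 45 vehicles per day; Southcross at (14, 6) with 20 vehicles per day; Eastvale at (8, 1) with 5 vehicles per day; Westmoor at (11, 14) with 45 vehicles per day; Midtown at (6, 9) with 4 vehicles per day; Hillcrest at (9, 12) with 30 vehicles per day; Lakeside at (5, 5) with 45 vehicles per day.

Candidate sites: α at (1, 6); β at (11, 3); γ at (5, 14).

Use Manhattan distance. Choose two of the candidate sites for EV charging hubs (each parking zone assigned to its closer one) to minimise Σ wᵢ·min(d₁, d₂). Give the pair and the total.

{β, γ}, total 1339

Evaluate every pair (each demand assigned to the nearer of the two):
  {β, γ}: total = 1339
  {α, β}: total = 1587
  {α, γ}: total = 1604
Best pair: {β, γ} with total 1339.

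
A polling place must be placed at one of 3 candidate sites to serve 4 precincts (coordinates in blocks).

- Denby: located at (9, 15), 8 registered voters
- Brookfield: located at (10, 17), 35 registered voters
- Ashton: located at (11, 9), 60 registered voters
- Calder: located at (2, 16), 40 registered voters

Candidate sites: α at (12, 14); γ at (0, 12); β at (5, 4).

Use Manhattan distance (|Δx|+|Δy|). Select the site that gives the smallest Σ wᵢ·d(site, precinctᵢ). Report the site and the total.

Total weighted distance at each candidate:
  α (12, 14): total = 1047
  γ (0, 12): total = 1701
  β (5, 4): total = 2010
Minimum is at α with total 1047 blocks.

α, total 1047 blocks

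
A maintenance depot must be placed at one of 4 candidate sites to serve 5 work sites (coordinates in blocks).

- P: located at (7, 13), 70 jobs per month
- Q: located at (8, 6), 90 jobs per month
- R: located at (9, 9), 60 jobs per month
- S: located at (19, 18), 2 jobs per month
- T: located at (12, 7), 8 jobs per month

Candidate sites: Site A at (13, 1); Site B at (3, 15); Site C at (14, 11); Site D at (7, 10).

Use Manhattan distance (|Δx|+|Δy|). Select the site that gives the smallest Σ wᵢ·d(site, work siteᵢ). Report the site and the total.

Site D, total 944 blocks

Total weighted distance at each candidate:
  Site A (13, 1): total = 2982
  Site B (3, 15): total = 2574
  Site C (14, 11): total = 2112
  Site D (7, 10): total = 944
Minimum is at Site D with total 944 blocks.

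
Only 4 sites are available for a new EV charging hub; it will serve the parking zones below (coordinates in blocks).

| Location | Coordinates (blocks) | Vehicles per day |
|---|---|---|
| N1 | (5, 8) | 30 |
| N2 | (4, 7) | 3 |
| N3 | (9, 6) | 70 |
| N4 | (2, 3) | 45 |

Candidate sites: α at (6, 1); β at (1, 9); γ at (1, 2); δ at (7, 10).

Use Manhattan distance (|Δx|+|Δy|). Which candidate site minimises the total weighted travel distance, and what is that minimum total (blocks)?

Total weighted distance at each candidate:
  α (6, 1): total = 1094
  β (1, 9): total = 1250
  γ (1, 2): total = 1254
  δ (7, 10): total = 1098
Minimum is at α with total 1094 blocks.

α, total 1094 blocks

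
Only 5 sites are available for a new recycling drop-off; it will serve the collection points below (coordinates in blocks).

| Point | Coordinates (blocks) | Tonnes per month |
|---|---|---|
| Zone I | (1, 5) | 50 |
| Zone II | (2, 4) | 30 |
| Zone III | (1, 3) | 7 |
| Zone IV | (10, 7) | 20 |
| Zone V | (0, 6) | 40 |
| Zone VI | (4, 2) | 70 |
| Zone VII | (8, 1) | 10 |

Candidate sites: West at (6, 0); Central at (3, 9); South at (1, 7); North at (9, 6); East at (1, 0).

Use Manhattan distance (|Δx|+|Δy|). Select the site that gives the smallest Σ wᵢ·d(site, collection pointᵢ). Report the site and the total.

Total weighted distance at each candidate:
  West (6, 0): total = 1806
  Central (3, 9): total = 1646
  South (1, 7): total = 1198
  North (9, 6): total = 1887
  East (1, 0): total = 1451
Minimum is at South with total 1198 blocks.

South, total 1198 blocks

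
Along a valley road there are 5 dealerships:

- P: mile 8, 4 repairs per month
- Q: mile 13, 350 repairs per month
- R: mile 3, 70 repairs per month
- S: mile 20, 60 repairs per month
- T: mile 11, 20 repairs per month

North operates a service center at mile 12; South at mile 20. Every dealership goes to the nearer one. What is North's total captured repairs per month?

444

The indifferent point is the midpoint (12+20)/2 = 16; dealerships left of it (closer to North at 12) go to North, those right go to South.
  R at 3 (w=70) → North
  P at 8 (w=4) → North
  T at 11 (w=20) → North
  Q at 13 (w=350) → North
  S at 20 (w=60) → South
North captures 444; South captures 60.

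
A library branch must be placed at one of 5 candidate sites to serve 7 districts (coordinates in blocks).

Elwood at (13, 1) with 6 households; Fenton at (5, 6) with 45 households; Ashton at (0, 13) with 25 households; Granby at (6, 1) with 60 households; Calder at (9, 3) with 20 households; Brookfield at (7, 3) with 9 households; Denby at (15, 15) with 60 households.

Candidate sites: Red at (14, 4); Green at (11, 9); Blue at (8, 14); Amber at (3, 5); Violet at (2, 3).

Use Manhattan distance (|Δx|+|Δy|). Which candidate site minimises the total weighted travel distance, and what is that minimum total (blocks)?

Amber, total 2448 blocks

Total weighted distance at each candidate:
  Red (14, 4): total = 2666
  Green (11, 9): total = 2470
  Blue (8, 14): total = 2556
  Amber (3, 5): total = 2448
  Violet (2, 3): total = 2693
Minimum is at Amber with total 2448 blocks.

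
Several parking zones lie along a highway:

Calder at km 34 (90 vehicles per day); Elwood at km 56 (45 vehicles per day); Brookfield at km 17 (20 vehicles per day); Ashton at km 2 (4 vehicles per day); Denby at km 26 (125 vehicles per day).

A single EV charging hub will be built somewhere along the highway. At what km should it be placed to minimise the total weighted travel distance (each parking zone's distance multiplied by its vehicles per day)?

x = 26

For a sum of weighted absolute distances on a line, the optimum is the weighted median (not the mean). Total weight W = 284; half-weight = 142.
Sort by position and accumulate weight:
  km 2 (Ashton, w=4) → cum 4
  km 17 (Brookfield, w=20) → cum 24
  km 26 (Denby, w=125) → cum 149  ≥ 142 → median here
  km 34 (Calder, w=90) → cum 239
  km 56 (Elwood, w=45) → cum 284
Optimal location: km 26.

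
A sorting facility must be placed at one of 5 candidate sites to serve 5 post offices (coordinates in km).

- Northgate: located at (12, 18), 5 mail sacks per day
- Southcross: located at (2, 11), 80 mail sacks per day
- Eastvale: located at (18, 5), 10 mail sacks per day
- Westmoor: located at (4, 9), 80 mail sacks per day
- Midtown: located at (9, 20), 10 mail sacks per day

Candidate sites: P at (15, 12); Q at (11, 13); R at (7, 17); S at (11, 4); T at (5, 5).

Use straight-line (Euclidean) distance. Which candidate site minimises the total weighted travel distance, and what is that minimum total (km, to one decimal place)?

Total weighted distance at each candidate:
  P (15, 12): total = 2164.9
  Q (11, 13): total = 1587.1
  R (7, 17): total = 1532.7
  S (11, 4): total = 1902.5
  T (5, 5): total = 1225.6
Minimum is at T with total 1225.6 km.

T, total 1225.6 km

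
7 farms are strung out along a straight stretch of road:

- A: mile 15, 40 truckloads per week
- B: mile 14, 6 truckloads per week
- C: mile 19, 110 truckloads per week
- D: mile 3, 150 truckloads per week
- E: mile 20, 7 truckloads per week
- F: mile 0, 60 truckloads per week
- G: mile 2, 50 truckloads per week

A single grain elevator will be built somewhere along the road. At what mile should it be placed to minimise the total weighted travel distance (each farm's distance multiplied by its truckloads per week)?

For a sum of weighted absolute distances on a line, the optimum is the weighted median (not the mean). Total weight W = 423; half-weight = 211.5.
Sort by position and accumulate weight:
  mile 0 (F, w=60) → cum 60
  mile 2 (G, w=50) → cum 110
  mile 3 (D, w=150) → cum 260  ≥ 211.5 → median here
  mile 14 (B, w=6) → cum 266
  mile 15 (A, w=40) → cum 306
  mile 19 (C, w=110) → cum 416
  mile 20 (E, w=7) → cum 423
Optimal location: mile 3.

x = 3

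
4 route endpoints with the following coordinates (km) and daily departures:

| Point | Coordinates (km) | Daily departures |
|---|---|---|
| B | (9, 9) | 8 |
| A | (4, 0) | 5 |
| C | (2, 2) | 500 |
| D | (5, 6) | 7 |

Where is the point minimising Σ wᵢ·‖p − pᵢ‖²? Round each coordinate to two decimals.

The minimiser of Σwᵢ‖p−pᵢ‖² is the weighted centroid p* = (Σwᵢpᵢ)/(Σwᵢ).
Σwᵢ = 520.
Σwᵢxᵢ = 8·9 + 5·4 + 500·2 + 7·5 = 1127.
Σwᵢyᵢ = 8·9 + 5·0 + 500·2 + 7·6 = 1114.
x* = 1127/520 = 2.17, y* = 1114/520 = 2.14.

(2.17, 2.14)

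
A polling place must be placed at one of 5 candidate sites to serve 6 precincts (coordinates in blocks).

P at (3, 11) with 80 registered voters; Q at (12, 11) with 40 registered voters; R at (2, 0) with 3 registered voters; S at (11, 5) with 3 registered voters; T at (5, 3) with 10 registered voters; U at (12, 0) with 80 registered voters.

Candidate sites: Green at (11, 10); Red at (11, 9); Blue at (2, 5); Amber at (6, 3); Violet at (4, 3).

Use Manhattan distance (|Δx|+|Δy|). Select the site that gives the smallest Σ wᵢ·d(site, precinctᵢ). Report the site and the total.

Total weighted distance at each candidate:
  Green (11, 10): total = 1882
  Red (11, 9): total = 1906
  Blue (2, 5): total = 2492
  Amber (6, 3): total = 2212
  Violet (4, 3): total = 2292
Minimum is at Green with total 1882 blocks.

Green, total 1882 blocks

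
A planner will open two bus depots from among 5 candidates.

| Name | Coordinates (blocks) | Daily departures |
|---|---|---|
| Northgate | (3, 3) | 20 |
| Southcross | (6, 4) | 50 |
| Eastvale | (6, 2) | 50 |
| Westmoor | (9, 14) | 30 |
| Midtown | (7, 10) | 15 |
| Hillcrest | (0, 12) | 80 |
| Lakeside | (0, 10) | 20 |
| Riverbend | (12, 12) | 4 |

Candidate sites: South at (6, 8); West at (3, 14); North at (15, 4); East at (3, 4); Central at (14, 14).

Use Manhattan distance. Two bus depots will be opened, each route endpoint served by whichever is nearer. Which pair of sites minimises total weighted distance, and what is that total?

Evaluate every pair (each demand assigned to the nearer of the two):
  {West, East}: total = 1304
  {South, West}: total = 1465
  {South, East}: total = 1735
  {East, Central}: total = 1796
  {South, Central}: total = 1831
  {South, North}: total = 1975
  {West, North}: total = 2104
  {North, East}: total = 2154
  {West, Central}: total = 2446
  {North, Central}: total = 3231
Best pair: {West, East} with total 1304.

{West, East}, total 1304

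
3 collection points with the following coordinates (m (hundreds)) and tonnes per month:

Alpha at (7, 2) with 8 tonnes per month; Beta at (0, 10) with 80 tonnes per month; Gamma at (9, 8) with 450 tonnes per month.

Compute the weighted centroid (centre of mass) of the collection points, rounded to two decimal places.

The minimiser of Σwᵢ‖p−pᵢ‖² is the weighted centroid p* = (Σwᵢpᵢ)/(Σwᵢ).
Σwᵢ = 538.
Σwᵢxᵢ = 8·7 + 80·0 + 450·9 = 4106.
Σwᵢyᵢ = 8·2 + 80·10 + 450·8 = 4416.
x* = 4106/538 = 7.63, y* = 4416/538 = 8.21.

(7.63, 8.21)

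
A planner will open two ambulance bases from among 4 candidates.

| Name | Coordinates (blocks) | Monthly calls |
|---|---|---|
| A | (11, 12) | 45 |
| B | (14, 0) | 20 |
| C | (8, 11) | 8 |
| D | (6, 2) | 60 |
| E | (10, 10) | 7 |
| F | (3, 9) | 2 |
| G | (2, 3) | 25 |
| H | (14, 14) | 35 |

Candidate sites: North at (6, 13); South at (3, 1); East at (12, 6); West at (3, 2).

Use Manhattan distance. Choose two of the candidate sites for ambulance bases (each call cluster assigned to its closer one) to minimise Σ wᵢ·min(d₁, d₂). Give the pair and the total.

Evaluate every pair (each demand assigned to the nearer of the two):
  {North, West}: total = 1170
  {East, West}: total = 1183
  {North, South}: total = 1235
  {South, East}: total = 1270
  {North, East}: total = 1758
  {South, West}: total = 2316
Best pair: {North, West} with total 1170.

{North, West}, total 1170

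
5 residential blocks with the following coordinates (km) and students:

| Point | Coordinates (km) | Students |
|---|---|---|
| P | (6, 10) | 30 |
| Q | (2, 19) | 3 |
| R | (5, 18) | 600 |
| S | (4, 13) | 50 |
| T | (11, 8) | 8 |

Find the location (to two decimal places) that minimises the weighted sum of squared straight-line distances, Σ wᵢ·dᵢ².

The minimiser of Σwᵢ‖p−pᵢ‖² is the weighted centroid p* = (Σwᵢpᵢ)/(Σwᵢ).
Σwᵢ = 691.
Σwᵢxᵢ = 30·6 + 3·2 + 600·5 + 50·4 + 8·11 = 3474.
Σwᵢyᵢ = 30·10 + 3·19 + 600·18 + 50·13 + 8·8 = 11871.
x* = 3474/691 = 5.03, y* = 11871/691 = 17.18.

(5.03, 17.18)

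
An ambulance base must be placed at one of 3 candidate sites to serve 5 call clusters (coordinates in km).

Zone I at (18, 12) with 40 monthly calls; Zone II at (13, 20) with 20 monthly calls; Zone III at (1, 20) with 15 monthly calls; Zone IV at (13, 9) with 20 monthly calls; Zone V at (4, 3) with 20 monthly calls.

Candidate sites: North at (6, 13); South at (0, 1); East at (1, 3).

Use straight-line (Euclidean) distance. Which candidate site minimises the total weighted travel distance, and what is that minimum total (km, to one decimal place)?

Total weighted distance at each candidate:
  North (6, 13): total = 1173.9
  South (0, 1): total = 1984.4
  East (1, 3): total = 1768.9
Minimum is at North with total 1173.9 km.

North, total 1173.9 km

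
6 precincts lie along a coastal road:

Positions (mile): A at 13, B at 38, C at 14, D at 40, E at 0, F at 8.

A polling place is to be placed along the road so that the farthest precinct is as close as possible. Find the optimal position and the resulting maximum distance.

location 20, max distance 20

The 1-center on a line is the midpoint of the two extreme points: leftmost at 0, rightmost at 40.
Optimal location = (0 + 40)/2 = 20; maximum distance = (40 − 0)/2 = 20.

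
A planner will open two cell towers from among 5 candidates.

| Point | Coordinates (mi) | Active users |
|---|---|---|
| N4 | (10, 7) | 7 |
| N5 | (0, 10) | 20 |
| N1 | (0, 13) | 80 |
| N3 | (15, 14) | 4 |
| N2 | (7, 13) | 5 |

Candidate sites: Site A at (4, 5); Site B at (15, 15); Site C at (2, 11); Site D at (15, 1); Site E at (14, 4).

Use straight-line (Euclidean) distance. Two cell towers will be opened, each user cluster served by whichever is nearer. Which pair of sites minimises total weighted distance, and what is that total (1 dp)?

Evaluate every pair (each demand assigned to the nearer of the two):
  {Site B, Site C}: total = 364.5
  {Site C, Site E}: total = 373.1
  {Site A, Site C}: total = 395.6
  {Site C, Site D}: total = 404.6
  {Site A, Site B}: total = 933.1
  {Site A, Site E}: total = 961.5
  {Site A, Site D}: total = 982.6
  {Site B, Site E}: total = 1595.5
  {Site B, Site D}: total = 1626.8
  {Site D, Site E}: total = 1768.3
Best pair: {Site B, Site C} with total 364.5.

{Site B, Site C}, total 364.5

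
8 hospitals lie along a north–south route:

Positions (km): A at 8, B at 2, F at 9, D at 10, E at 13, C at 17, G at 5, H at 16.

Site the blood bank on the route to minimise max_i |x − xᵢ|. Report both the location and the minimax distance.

location 9.5, max distance 7.5

The 1-center on a line is the midpoint of the two extreme points: leftmost at 2, rightmost at 17.
Optimal location = (2 + 17)/2 = 9.5; maximum distance = (17 − 2)/2 = 7.5.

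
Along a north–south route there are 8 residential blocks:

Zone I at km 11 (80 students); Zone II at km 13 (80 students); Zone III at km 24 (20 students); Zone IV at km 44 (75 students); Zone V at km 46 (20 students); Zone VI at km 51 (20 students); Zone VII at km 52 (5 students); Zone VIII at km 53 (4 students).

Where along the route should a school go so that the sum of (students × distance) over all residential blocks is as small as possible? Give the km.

For a sum of weighted absolute distances on a line, the optimum is the weighted median (not the mean). Total weight W = 304; half-weight = 152.
Sort by position and accumulate weight:
  km 11 (Zone I, w=80) → cum 80
  km 13 (Zone II, w=80) → cum 160  ≥ 152 → median here
  km 24 (Zone III, w=20) → cum 180
  km 44 (Zone IV, w=75) → cum 255
  km 46 (Zone V, w=20) → cum 275
  km 51 (Zone VI, w=20) → cum 295
  km 52 (Zone VII, w=5) → cum 300
  km 53 (Zone VIII, w=4) → cum 304
Optimal location: km 13.

x = 13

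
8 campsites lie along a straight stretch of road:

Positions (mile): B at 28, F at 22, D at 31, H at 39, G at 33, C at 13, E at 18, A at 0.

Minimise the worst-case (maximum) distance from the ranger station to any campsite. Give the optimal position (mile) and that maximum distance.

location 19.5, max distance 19.5

The 1-center on a line is the midpoint of the two extreme points: leftmost at 0, rightmost at 39.
Optimal location = (0 + 39)/2 = 19.5; maximum distance = (39 − 0)/2 = 19.5.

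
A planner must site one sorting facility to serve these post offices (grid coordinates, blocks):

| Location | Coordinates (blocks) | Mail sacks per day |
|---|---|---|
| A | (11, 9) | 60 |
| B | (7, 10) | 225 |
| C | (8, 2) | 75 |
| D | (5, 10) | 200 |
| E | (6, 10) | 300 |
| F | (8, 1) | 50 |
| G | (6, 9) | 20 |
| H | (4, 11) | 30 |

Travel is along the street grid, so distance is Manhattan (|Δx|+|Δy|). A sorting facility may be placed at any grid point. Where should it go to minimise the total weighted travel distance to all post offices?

Manhattan distance separates: Σwᵢ(|x−xᵢ|+|y−yᵢ|) = Σwᵢ|x−xᵢ| + Σwᵢ|y−yᵢ|, so x and y are optimised independently as 1-D weighted medians.
Total weight W = 960; half = 480.
x-coordinate, sorted with cumulative weight:
  x=4 (H, w=30) cum 30
  x=5 (D, w=200) cum 230
  x=6 (E, w=300) cum 530  ← median
  x=6 (G, w=20) cum 550
  x=7 (B, w=225) cum 775
  x=8 (C, w=75) cum 850
  x=8 (F, w=50) cum 900
  x=11 (A, w=60) cum 960
⇒ x* = 6
y-coordinate, sorted with cumulative weight:
  y=1 (F, w=50) cum 50
  y=2 (C, w=75) cum 125
  y=9 (A, w=60) cum 185
  y=9 (G, w=20) cum 205
  y=10 (B, w=225) cum 430
  y=10 (D, w=200) cum 630  ← median
  y=10 (E, w=300) cum 930
  y=11 (H, w=30) cum 960
⇒ y* = 10

(6, 10)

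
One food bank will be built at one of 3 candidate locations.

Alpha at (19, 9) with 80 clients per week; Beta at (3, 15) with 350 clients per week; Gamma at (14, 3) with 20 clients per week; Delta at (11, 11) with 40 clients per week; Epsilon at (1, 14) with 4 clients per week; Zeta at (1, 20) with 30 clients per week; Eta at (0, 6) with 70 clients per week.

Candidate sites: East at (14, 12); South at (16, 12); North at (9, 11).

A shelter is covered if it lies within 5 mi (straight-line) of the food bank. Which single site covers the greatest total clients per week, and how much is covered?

Coverage radius r = 5 mi; a point is covered iff (Δx)²+(Δy)² ≤ 5² = 25.
  East (14, 12): covers {Delta} → 40
  South (16, 12): covers {Alpha} → 80
  North (9, 11): covers {Delta} → 40
Maximum coverage at South: 80 clients per week.

South, covering 80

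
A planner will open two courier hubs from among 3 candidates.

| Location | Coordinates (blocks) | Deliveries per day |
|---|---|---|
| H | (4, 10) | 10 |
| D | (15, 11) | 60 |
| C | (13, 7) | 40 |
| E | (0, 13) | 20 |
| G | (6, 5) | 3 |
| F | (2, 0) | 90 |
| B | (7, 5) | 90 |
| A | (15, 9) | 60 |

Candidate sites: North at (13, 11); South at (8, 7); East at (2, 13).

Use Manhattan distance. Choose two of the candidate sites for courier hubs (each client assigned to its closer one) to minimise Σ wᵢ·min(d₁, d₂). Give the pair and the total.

Evaluate every pair (each demand assigned to the nearer of the two):
  {North, South}: total = 2322
  {North, East}: total = 2896
  {South, East}: total = 2942
Best pair: {North, South} with total 2322.

{North, South}, total 2322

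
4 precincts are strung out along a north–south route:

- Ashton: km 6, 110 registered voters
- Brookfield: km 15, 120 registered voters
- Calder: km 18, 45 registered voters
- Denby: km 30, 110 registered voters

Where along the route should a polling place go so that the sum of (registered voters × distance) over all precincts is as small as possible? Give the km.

x = 15

For a sum of weighted absolute distances on a line, the optimum is the weighted median (not the mean). Total weight W = 385; half-weight = 192.5.
Sort by position and accumulate weight:
  km 6 (Ashton, w=110) → cum 110
  km 15 (Brookfield, w=120) → cum 230  ≥ 192.5 → median here
  km 18 (Calder, w=45) → cum 275
  km 30 (Denby, w=110) → cum 385
Optimal location: km 15.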